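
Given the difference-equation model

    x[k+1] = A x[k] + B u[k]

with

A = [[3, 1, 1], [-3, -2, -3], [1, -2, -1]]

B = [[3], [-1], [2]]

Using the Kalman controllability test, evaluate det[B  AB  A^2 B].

AB = [[10], [-13], [3]]
A^2B = [[20], [-13], [33]]
Controllability matrix C = [B  AB  A^2B] = [[3, 10, 20], [-1, -13, -13], [2, 3, 33]]
Expanding along the first row, det(C) = 3·((-13)·33 - (-13)·3) - 10·((-1)·33 - (-13)·2) + 20·((-1)·3 - (-13)·2) = 3·(-390) - 10·(-7) + 20·23 = -640
Since det(C) ≠ 0, rank(C) = 3 and the system is completely controllable.

-640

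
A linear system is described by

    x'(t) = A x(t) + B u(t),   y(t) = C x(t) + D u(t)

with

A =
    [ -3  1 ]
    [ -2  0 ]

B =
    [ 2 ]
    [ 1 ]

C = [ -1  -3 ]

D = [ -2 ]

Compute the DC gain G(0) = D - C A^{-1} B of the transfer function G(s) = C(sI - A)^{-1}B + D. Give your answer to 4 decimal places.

G(0) = C(-A)^{-1}B + D = -C A^{-1} B + D.
det A = 2, so A^{-1} = (1/2)·adj(A) = [[0, -1/2], [1, -3/2]]
A^{-1} B = [-1/2, 1/2]^T
C A^{-1} B = -1
G(0) = D - C A^{-1} B = -2 - (-1) = -1

-1.0000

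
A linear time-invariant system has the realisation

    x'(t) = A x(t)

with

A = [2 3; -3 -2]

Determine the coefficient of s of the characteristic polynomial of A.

For a 2×2 matrix, det(sI - A) = s^2 - (tr A)s + det A.
tr A = 0, det A = 5.
So p(s) = s^2 + 5.
The coefficient of s is 0.

0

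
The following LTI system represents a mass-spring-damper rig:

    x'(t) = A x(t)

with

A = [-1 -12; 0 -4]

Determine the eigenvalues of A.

det(sI - A) = s^2 - (tr A)s + det A, with tr A = (-1) + (-4) = -5 and det A = (-1)·(-4) - (-12)·0 = 4 - 0 = 4.
So p(s) = det(sI - A) = s^2 + 5s + 4.
Factor s^2 + 5s + 4: two numbers with sum -5 and product 4 are -1 and -4, so s^2 + 5s + 4 = (s + 1)(s + 4).
Hence p(s) = (s + 1) (s + 4), with roots -4, -1.
All eigenvalues have negative real part, so the system is asymptotically stable.

-4, -1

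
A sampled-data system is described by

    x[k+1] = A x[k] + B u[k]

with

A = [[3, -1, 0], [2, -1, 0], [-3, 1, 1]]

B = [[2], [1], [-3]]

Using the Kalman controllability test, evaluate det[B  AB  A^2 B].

-1

AB = [[5], [3], [-8]]
A^2B = [[12], [7], [-20]]
Controllability matrix C = [B  AB  A^2B] = [[2, 5, 12], [1, 3, 7], [-3, -8, -20]]
Expanding along the first row, det(C) = 2·(3·(-20) - 7·(-8)) - 5·(1·(-20) - 7·(-3)) + 12·(1·(-8) - 3·(-3)) = 2·(-4) - 5·1 + 12·1 = -1
Since det(C) ≠ 0, rank(C) = 3 and the system is completely controllable.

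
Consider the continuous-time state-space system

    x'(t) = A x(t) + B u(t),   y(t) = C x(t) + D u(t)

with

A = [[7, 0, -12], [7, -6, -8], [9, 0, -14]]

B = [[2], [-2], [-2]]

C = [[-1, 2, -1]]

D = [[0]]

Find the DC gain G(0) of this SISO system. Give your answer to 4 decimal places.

G(0) = C(-A)^{-1}B + D = -C A^{-1} B + D.
det A = -60, so A^{-1} = (1/-60)·adj(A) = [[-7/5, 0, 6/5], [-13/30, -1/6, 7/15], [-9/10, 0, 7/10]]
A^{-1} B = [-26/5, -22/15, -16/5]^T
C A^{-1} B = 82/15
G(0) = D - C A^{-1} B = 0 - (82/15) = -82/15 ≈ -5.4667

-5.4667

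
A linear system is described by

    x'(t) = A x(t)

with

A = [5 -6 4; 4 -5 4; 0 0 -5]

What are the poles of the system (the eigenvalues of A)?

-5, -1, 1

det(sI - A) = s^3 - (tr A)s^2 + (M11 + M22 + M33)s - det A, where Mii is the 2×2 principal minor of A obtained by deleting row i and column i.
tr A = 5 + (-5) + (-5) = -5; M11 = (-5)·(-5) - 4·0 = 25 - 0 = 25; M22 = 5·(-5) - 4·0 = -25 - 0 = -25; M33 = 5·(-5) - (-6)·4 = -25 - (-24) = -1; sum of minors = -1.
det A = 5·((-5)·(-5) - 4·0) - (-6)·(4·(-5) - 4·0) + 4·(4·0 - (-5)·0) = 5·25 - (-6)·(-20) + 4·0 = 5.
So p(s) = det(sI - A) = s^3 + 5s^2 - s - 5.
Rational-root test: any integer root divides -5. Testing small divisors, s = -1 works: p(-1) = -1 + 5 + 1 + (-5) = 0, so (s + 1) is a factor.
Dividing, p(s) = (s + 1)(s^2 + 4s - 5).
Factor s^2 + 4s - 5: two numbers with sum -4 and product -5 are 1 and -5, so s^2 + 4s - 5 = (s - 1)(s + 5).
Hence p(s) = (s - 1) (s + 1) (s + 5), with roots -5, -1, 1.
At least one eigenvalue has non-negative real part, so the system is not asymptotically stable.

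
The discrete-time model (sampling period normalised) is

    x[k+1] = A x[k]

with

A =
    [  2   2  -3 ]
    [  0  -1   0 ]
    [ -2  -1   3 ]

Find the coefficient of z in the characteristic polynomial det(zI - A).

-5

Expand det(zI - A) for the 3×3 matrix.
p(z) = z^3 - 4z^2 - 5z.
(Check: constant term = det(-A) = (-1)^3 det A = 0; coefficient of z^2 = -tr A = -4.)
The coefficient of z is -5.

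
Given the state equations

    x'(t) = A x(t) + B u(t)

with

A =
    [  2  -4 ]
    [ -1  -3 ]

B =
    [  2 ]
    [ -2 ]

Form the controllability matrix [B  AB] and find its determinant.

32

AB = [[12], [4]]
Controllability matrix C = [B  AB] = [[2, 12], [-2, 4]]
det(C) = 2·4 - 12·(-2) = 8 - (-24) = 32
Since det(C) ≠ 0, rank(C) = 2 and the system is completely controllable.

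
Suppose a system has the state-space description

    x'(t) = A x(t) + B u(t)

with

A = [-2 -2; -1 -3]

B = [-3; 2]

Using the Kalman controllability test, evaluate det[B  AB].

5

AB = [[2], [-3]]
Controllability matrix C = [B  AB] = [[-3, 2], [2, -3]]
det(C) = (-3)·(-3) - 2·2 = 9 - 4 = 5
Since det(C) ≠ 0, rank(C) = 2 and the system is completely controllable.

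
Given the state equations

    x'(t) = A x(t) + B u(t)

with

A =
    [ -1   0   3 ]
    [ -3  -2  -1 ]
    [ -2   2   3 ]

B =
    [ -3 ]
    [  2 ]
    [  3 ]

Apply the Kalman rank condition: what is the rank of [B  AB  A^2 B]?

3

AB = [[12], [2], [19]]
A^2B = [[45], [-59], [37]]
Controllability matrix C = [B  AB  A^2B] = [[-3, 12, 45], [2, 2, -59], [3, 19, 37]]
det(C) = (-3)·(2·37 - (-59)·19) - 12·(2·37 - (-59)·3) + 45·(2·19 - 2·3) = (-3)·1195 - 12·251 + 45·32 = -5157 ≠ 0, so rank(C) = 3.
rank(C) = 3 = n, so the pair (A, B) is completely controllable.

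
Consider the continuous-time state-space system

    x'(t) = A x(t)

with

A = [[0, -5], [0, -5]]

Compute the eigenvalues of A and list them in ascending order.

-5, 0

det(sI - A) = s^2 - (tr A)s + det A, with tr A = 0 + (-5) = -5 and det A = 0·(-5) - (-5)·0 = 0 - 0 = 0.
So p(s) = det(sI - A) = s^2 + 5s.
Factor s^2 + 5s: two numbers with sum -5 and product 0 are 0 and -5, so s^2 + 5s = s(s + 5).
Hence p(s) = s (s + 5), with roots -5, 0.
At least one eigenvalue has non-negative real part, so the system is not asymptotically stable.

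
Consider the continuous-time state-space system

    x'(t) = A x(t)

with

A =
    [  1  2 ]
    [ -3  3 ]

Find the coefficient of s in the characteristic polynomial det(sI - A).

For a 2×2 matrix, det(sI - A) = s^2 - (tr A)s + det A.
tr A = 4, det A = 9.
So p(s) = s^2 - 4s + 9.
The coefficient of s is -4.

-4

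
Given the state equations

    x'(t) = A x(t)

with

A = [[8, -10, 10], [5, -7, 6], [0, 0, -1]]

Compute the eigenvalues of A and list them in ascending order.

-2, -1, 3

det(sI - A) = s^3 - (tr A)s^2 + (M11 + M22 + M33)s - det A, where Mii is the 2×2 principal minor of A obtained by deleting row i and column i.
tr A = 8 + (-7) + (-1) = 0; M11 = (-7)·(-1) - 6·0 = 7 - 0 = 7; M22 = 8·(-1) - 10·0 = -8 - 0 = -8; M33 = 8·(-7) - (-10)·5 = -56 - (-50) = -6; sum of minors = -7.
det A = 8·((-7)·(-1) - 6·0) - (-10)·(5·(-1) - 6·0) + 10·(5·0 - (-7)·0) = 8·7 - (-10)·(-5) + 10·0 = 6.
So p(s) = det(sI - A) = s^3 - 7s - 6.
Rational-root test: any integer root divides -6. Testing small divisors, s = -1 works: p(-1) = -1 + 0 + 7 + (-6) = 0, so (s + 1) is a factor.
Dividing, p(s) = (s + 1)(s^2 - s - 6).
Factor s^2 - s - 6: two numbers with sum 1 and product -6 are 3 and -2, so s^2 - s - 6 = (s - 3)(s + 2).
Hence p(s) = (s - 3) (s + 1) (s + 2), with roots -2, -1, 3.
At least one eigenvalue has non-negative real part, so the system is not asymptotically stable.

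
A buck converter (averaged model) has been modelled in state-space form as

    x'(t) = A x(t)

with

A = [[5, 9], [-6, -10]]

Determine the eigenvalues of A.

det(sI - A) = s^2 - (tr A)s + det A, with tr A = 5 + (-10) = -5 and det A = 5·(-10) - 9·(-6) = -50 - (-54) = 4.
So p(s) = det(sI - A) = s^2 + 5s + 4.
Factor s^2 + 5s + 4: two numbers with sum -5 and product 4 are -1 and -4, so s^2 + 5s + 4 = (s + 1)(s + 4).
Hence p(s) = (s + 1) (s + 4), with roots -4, -1.
All eigenvalues have negative real part, so the system is asymptotically stable.

-4, -1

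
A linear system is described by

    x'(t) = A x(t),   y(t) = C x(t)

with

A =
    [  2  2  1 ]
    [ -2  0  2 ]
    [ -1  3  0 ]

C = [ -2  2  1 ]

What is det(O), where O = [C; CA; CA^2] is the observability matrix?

CA = [[-9, -1, 2]]
CA^2 = [[-18, -12, -11]]
Observability matrix O = [C; CA; CA^2] = [[-2, 2, 1], [-9, -1, 2], [-18, -12, -11]]
Expanding along the first row, det(O) = (-2)·((-1)·(-11) - 2·(-12)) - 2·((-9)·(-11) - 2·(-18)) + 1·((-9)·(-12) - (-1)·(-18)) = (-2)·35 - 2·135 + 1·90 = -250
Since det(O) ≠ 0, rank(O) = 3 and the system is completely observable.

-250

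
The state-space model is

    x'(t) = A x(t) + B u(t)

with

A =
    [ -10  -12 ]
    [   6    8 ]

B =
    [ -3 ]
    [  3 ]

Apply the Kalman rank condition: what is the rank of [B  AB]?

AB = [[-6], [6]]
Controllability matrix C = [B  AB] = [[-3, -6], [3, 6]]
Every column of C is a scalar multiple of column 1 = [-3, 3] (multipliers 1, 2), so the columns span a one-dimensional space.
C ≠ 0, hence rank(C) = 1.
rank(C) = 1 < n = 2, so the pair (A, B) is not completely controllable.

1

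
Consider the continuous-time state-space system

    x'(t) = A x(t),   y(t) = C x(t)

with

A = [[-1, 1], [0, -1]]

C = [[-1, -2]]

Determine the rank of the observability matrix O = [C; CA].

CA = [[1, 1]]
Observability matrix O = [C; CA] = [[-1, -2], [1, 1]]
det(O) = (-1)·1 - (-2)·1 = -1 - (-2) = 1 ≠ 0, so rank(O) = 2.
rank(O) = 2 = n, so the pair (A, C) is completely observable.

2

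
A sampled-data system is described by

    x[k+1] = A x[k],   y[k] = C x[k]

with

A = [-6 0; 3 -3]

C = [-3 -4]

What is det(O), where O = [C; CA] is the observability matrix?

-12

CA = [[6, 12]]
Observability matrix O = [C; CA] = [[-3, -4], [6, 12]]
det(O) = (-3)·12 - (-4)·6 = -36 - (-24) = -12
Since det(O) ≠ 0, rank(O) = 2 and the system is completely observable.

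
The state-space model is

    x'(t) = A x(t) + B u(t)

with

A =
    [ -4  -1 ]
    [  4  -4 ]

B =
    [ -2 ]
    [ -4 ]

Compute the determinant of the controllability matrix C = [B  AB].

32

AB = [[12], [8]]
Controllability matrix C = [B  AB] = [[-2, 12], [-4, 8]]
det(C) = (-2)·8 - 12·(-4) = -16 - (-48) = 32
Since det(C) ≠ 0, rank(C) = 2 and the system is completely controllable.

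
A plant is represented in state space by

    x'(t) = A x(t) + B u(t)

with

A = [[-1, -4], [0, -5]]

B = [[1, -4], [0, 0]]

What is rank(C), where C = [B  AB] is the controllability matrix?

1

AB = [[-1, 4], [0, 0]]
Controllability matrix C = [B  AB] = [[1, -4, -1, 4], [0, 0, 0, 0]]
Every column of C is a scalar multiple of column 1 = [1, 0] (multipliers 1, -4, -1, 4), so the columns span a one-dimensional space.
C ≠ 0, hence rank(C) = 1.
rank(C) = 1 < n = 2, so the pair (A, B) is not completely controllable.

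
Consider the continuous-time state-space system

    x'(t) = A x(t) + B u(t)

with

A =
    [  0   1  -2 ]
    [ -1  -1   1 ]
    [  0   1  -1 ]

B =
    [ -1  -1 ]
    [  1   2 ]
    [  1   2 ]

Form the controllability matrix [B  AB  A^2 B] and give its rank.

AB = [[-1, -2], [1, 1], [0, 0]]
A^2B = [[1, 1], [0, 1], [1, 1]]
Controllability matrix C = [B  AB  A^2B] = [[-1, -1, -1, -2, 1, 1], [1, 2, 1, 1, 0, 1], [1, 2, 0, 0, 1, 1]]
Take the 3×3 submatrix of C formed by columns 1, 2, 3: [[-1, -1, -1], [1, 2, 1], [1, 2, 0]]. Its determinant is (-1)·(2·0 - 1·2) - (-1)·(1·0 - 1·1) + (-1)·(1·2 - 2·1) = (-1)·(-2) - (-1)·(-1) + (-1)·0 = 1 ≠ 0.
So rank(C) ≥ 3; since C has 3 rows, rank(C) = 3.
rank(C) = 3 = n, so the pair (A, B) is completely controllable.

3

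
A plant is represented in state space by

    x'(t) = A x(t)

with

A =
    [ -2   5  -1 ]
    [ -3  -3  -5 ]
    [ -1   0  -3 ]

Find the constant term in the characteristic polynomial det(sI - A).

Expand det(sI - A) for the 3×3 matrix.
p(s) = s^3 + 8s^2 + 35s + 35.
(Check: constant term = det(-A) = (-1)^3 det A = 35; coefficient of s^2 = -tr A = 8.)
The constant term is 35.

35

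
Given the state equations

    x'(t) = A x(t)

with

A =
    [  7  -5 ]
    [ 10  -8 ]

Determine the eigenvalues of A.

-3, 2

det(sI - A) = s^2 - (tr A)s + det A, with tr A = 7 + (-8) = -1 and det A = 7·(-8) - (-5)·10 = -56 - (-50) = -6.
So p(s) = det(sI - A) = s^2 + s - 6.
Factor s^2 + s - 6: two numbers with sum -1 and product -6 are 2 and -3, so s^2 + s - 6 = (s - 2)(s + 3).
Hence p(s) = (s - 2) (s + 3), with roots -3, 2.
At least one eigenvalue has non-negative real part, so the system is not asymptotically stable.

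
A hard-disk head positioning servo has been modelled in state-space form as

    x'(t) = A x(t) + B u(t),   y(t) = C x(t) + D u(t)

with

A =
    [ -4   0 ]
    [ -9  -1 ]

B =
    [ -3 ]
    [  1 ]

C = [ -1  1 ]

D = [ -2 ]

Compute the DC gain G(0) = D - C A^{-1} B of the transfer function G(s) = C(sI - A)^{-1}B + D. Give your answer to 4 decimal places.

6.5000

G(0) = C(-A)^{-1}B + D = -C A^{-1} B + D.
det A = 4, so A^{-1} = (1/4)·adj(A) = [[-1/4, 0], [9/4, -1]]
A^{-1} B = [3/4, -31/4]^T
C A^{-1} B = -17/2
G(0) = D - C A^{-1} B = -2 - (-17/2) = 13/2 ≈ 6.5000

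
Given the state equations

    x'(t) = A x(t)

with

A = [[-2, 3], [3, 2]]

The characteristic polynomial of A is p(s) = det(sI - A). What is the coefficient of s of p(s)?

0

For a 2×2 matrix, det(sI - A) = s^2 - (tr A)s + det A.
tr A = 0, det A = -13.
So p(s) = s^2 - 13.
The coefficient of s is 0.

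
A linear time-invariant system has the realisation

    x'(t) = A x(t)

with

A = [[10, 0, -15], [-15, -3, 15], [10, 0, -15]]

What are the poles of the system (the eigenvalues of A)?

det(sI - A) = s^3 - (tr A)s^2 + (M11 + M22 + M33)s - det A, where Mii is the 2×2 principal minor of A obtained by deleting row i and column i.
tr A = 10 + (-3) + (-15) = -8; M11 = (-3)·(-15) - 15·0 = 45 - 0 = 45; M22 = 10·(-15) - (-15)·10 = -150 - (-150) = 0; M33 = 10·(-3) - 0·(-15) = -30 - 0 = -30; sum of minors = 15.
det A = 10·((-3)·(-15) - 15·0) - 0·((-15)·(-15) - 15·10) + (-15)·((-15)·0 - (-3)·10) = 10·45 - 0·75 + (-15)·30 = 0.
So p(s) = det(sI - A) = s^3 + 8s^2 + 15s.
The constant term is 0, so p(s) = s(s^2 + 8s + 15).
Factor s^2 + 8s + 15: two numbers with sum -8 and product 15 are -3 and -5, so s^2 + 8s + 15 = (s + 3)(s + 5).
Hence p(s) = s (s + 3) (s + 5), with roots -5, -3, 0.
At least one eigenvalue has non-negative real part, so the system is not asymptotically stable.

-5, -3, 0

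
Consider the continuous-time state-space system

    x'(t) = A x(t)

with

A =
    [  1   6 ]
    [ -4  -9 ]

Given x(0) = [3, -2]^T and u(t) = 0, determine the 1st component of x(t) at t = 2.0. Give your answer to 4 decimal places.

0.0074

det(sI - A) = s^2 - (tr A)s + det A, with tr A = 1 + (-9) = -8 and det A = 1·(-9) - 6·(-4) = -9 - (-24) = 15.
So p(s) = det(sI - A) = s^2 + 8s + 15.
Factor s^2 + 8s + 15: two numbers with sum -8 and product 15 are -3 and -5, so s^2 + 8s + 15 = (s + 3)(s + 5).
Hence p(s) = (s + 3) (s + 5), with roots -5, -3.
The eigenvalues -5, -3 are distinct and real, so A is diagonalisable and x(t) = e^{At} x(0) = V diag(e^{λ_i t}) V^{-1} x(0), where the columns of V are the eigenvectors.
λ = -5: A - (-5)I = [[6, 6], [-4, -4]]. Row 1 gives 6·v1 + 6·v2 = 0, so take v_1 = [-1, 1]^T.
λ = -3: A - (-3)I = [[4, 6], [-4, -6]]. Row 1 gives 4·v1 + 6·v2 = 0, so take v_2 = [3, -2]^T.
V = [v_1 v_2] = [[-1, 3], [1, -2]] has det V = -1, so V^{-1} = adj(V)/det V = [[2, 3], [1, 1]].
Modal coordinates z(0) = V^{-1} x(0): 2·3 + 3·(-2) = 0; 1·3 + 1·(-2) = 1; so z(0) = [0, 1]^T.
x_1(t) = Σ_i (v_i)_1 · z_i(0) · e^{λ_i t} (row 1 of V times the modal terms).
x_1(2.0) = (-1)·0·e^{-5·2.0} + 3·1·e^{-3·2.0} = 0·0.000045 + 3·0.002479 = 0.0074.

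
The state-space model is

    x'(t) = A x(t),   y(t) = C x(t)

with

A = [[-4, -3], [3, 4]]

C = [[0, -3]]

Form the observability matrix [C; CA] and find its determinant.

-27

CA = [[-9, -12]]
Observability matrix O = [C; CA] = [[0, -3], [-9, -12]]
det(O) = 0·(-12) - (-3)·(-9) = 0 - 27 = -27
Since det(O) ≠ 0, rank(O) = 2 and the system is completely observable.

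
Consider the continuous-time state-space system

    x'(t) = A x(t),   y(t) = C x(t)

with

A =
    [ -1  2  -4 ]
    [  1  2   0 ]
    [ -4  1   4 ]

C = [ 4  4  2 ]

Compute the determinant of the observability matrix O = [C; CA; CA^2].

-3752

CA = [[-8, 18, -8]]
CA^2 = [[58, 12, 0]]
Observability matrix O = [C; CA; CA^2] = [[4, 4, 2], [-8, 18, -8], [58, 12, 0]]
Expanding along the first row, det(O) = 4·(18·0 - (-8)·12) - 4·((-8)·0 - (-8)·58) + 2·((-8)·12 - 18·58) = 4·96 - 4·464 + 2·(-1140) = -3752
Since det(O) ≠ 0, rank(O) = 3 and the system is completely observable.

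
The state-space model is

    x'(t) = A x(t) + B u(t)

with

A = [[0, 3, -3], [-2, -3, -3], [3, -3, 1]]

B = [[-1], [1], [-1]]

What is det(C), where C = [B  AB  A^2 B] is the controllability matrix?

-214

AB = [[6], [2], [-7]]
A^2B = [[27], [3], [5]]
Controllability matrix C = [B  AB  A^2B] = [[-1, 6, 27], [1, 2, 3], [-1, -7, 5]]
Expanding along the first row, det(C) = (-1)·(2·5 - 3·(-7)) - 6·(1·5 - 3·(-1)) + 27·(1·(-7) - 2·(-1)) = (-1)·31 - 6·8 + 27·(-5) = -214
Since det(C) ≠ 0, rank(C) = 3 and the system is completely controllable.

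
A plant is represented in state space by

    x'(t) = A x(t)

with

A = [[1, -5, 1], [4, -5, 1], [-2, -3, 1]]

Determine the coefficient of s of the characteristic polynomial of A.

Expand det(sI - A) for the 3×3 matrix.
p(s) = s^3 + 3s^2 + 16s - 6.
(Check: constant term = det(-A) = (-1)^3 det A = -6; coefficient of s^2 = -tr A = 3.)
The coefficient of s is 16.

16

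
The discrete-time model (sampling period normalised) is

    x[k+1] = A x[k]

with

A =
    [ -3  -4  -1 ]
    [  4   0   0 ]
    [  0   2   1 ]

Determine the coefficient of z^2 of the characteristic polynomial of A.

2

Expand det(zI - A) for the 3×3 matrix.
p(z) = z^3 + 2z^2 + 13z - 8.
(Check: constant term = det(-A) = (-1)^3 det A = -8; coefficient of z^2 = -tr A = 2.)
The coefficient of z^2 is 2.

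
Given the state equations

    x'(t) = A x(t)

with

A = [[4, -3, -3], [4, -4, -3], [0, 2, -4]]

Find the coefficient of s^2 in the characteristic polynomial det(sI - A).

4

Expand det(sI - A) for the 3×3 matrix.
p(s) = s^3 + 4s^2 + 2s - 16.
(Check: constant term = det(-A) = (-1)^3 det A = -16; coefficient of s^2 = -tr A = 4.)
The coefficient of s^2 is 4.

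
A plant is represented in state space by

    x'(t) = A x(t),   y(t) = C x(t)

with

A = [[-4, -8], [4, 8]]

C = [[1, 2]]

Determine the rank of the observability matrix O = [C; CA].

CA = [[4, 8]]
Observability matrix O = [C; CA] = [[1, 2], [4, 8]]
Every row of O is a scalar multiple of row 1 = [1, 2] (multipliers 1, 4), so the rows span a one-dimensional space.
O ≠ 0, hence rank(O) = 1.
rank(O) = 1 < n = 2, so the pair (A, C) is not completely observable.

1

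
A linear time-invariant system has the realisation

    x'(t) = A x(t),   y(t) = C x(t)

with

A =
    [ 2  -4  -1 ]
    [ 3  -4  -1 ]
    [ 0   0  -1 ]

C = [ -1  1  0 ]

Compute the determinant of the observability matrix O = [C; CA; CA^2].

CA = [[1, 0, 0]]
CA^2 = [[2, -4, -1]]
Observability matrix O = [C; CA; CA^2] = [[-1, 1, 0], [1, 0, 0], [2, -4, -1]]
Expanding along the first row, det(O) = (-1)·(0·(-1) - 0·(-4)) - 1·(1·(-1) - 0·2) + 0·(1·(-4) - 0·2) = (-1)·0 - 1·(-1) + 0·(-4) = 1
Since det(O) ≠ 0, rank(O) = 3 and the system is completely observable.

1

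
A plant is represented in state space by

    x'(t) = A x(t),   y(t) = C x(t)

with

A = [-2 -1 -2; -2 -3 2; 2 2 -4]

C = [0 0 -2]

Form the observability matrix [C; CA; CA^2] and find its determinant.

CA = [[-4, -4, 8]]
CA^2 = [[32, 32, -32]]
Observability matrix O = [C; CA; CA^2] = [[0, 0, -2], [-4, -4, 8], [32, 32, -32]]
Expanding along the first row, det(O) = 0·((-4)·(-32) - 8·32) - 0·((-4)·(-32) - 8·32) + (-2)·((-4)·32 - (-4)·32) = 0·(-128) - 0·(-128) + (-2)·0 = 0
Since det(O) = 0, rank(O) < 3 and the system is not completely observable.

0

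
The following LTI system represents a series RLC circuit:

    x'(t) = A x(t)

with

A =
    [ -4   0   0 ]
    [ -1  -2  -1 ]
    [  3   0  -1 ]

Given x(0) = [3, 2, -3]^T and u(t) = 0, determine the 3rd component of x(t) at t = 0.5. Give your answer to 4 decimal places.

-0.4060

det(sI - A) = s^3 - (tr A)s^2 + (M11 + M22 + M33)s - det A, where Mii is the 2×2 principal minor of A obtained by deleting row i and column i.
tr A = (-4) + (-2) + (-1) = -7; M11 = (-2)·(-1) - (-1)·0 = 2 - 0 = 2; M22 = (-4)·(-1) - 0·3 = 4 - 0 = 4; M33 = (-4)·(-2) - 0·(-1) = 8 - 0 = 8; sum of minors = 14.
det A = (-4)·((-2)·(-1) - (-1)·0) - 0·((-1)·(-1) - (-1)·3) + 0·((-1)·0 - (-2)·3) = (-4)·2 - 0·4 + 0·6 = -8.
So p(s) = det(sI - A) = s^3 + 7s^2 + 14s + 8.
Rational-root test: any integer root divides 8. Testing small divisors, s = -1 works: p(-1) = -1 + 7 + (-14) + 8 = 0, so (s + 1) is a factor.
Dividing, p(s) = (s + 1)(s^2 + 6s + 8).
Factor s^2 + 6s + 8: two numbers with sum -6 and product 8 are -2 and -4, so s^2 + 6s + 8 = (s + 2)(s + 4).
Hence p(s) = (s + 1) (s + 2) (s + 4), with roots -4, -2, -1.
The eigenvalues -4, -2, -1 are distinct and real, so A is diagonalisable and x(t) = e^{At} x(0) = V diag(e^{λ_i t}) V^{-1} x(0), where the columns of V are the eigenvectors.
λ = -4: A - (-4)I = [[0, 0, 0], [-1, 2, -1], [3, 0, 3]]. v must be orthogonal to every row; (row 2) × (row 3) = [6, 0, -6], so take v_1 = [1, 0, -1]^T.
λ = -2: A - (-2)I = [[-2, 0, 0], [-1, 0, -1], [3, 0, 1]]. v must be orthogonal to every row; (row 1) × (row 2) = [0, -2, 0], so take v_2 = [0, 1, 0]^T.
λ = -1: A - (-1)I = [[-3, 0, 0], [-1, -1, -1], [3, 0, 0]]. v must be orthogonal to every row; (row 1) × (row 2) = [0, -3, 3], so take v_3 = [0, -1, 1]^T.
V = [v_1 v_2 v_3] = [[1, 0, 0], [0, 1, -1], [-1, 0, 1]] has det V = 1, so V^{-1} = adj(V)/det V = [[1, 0, 0], [1, 1, 1], [1, 0, 1]].
Modal coordinates z(0) = V^{-1} x(0): 1·3 + 0·2 + 0·(-3) = 3; 1·3 + 1·2 + 1·(-3) = 2; 1·3 + 0·2 + 1·(-3) = 0; so z(0) = [3, 2, 0]^T.
x_3(t) = Σ_i (v_i)_3 · z_i(0) · e^{λ_i t} (row 3 of V times the modal terms).
x_3(0.5) = (-1)·3·e^{-4·0.5} + 0·2·e^{-2·0.5} + 1·0·e^{-1·0.5} = (-3)·0.135335 + 0·0.367879 + 0·0.606531 = -0.4060.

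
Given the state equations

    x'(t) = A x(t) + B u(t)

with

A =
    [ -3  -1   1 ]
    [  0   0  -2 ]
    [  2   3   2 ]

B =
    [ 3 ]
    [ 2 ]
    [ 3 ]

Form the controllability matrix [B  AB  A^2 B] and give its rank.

AB = [[-8], [-6], [18]]
A^2B = [[48], [-36], [2]]
Controllability matrix C = [B  AB  A^2B] = [[3, -8, 48], [2, -6, -36], [3, 18, 2]]
det(C) = 3·((-6)·2 - (-36)·18) - (-8)·(2·2 - (-36)·3) + 48·(2·18 - (-6)·3) = 3·636 - (-8)·112 + 48·54 = 5396 ≠ 0, so rank(C) = 3.
rank(C) = 3 = n, so the pair (A, B) is completely controllable.

3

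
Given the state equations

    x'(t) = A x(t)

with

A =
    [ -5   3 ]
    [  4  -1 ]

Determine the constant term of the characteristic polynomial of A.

-7

For a 2×2 matrix, det(sI - A) = s^2 - (tr A)s + det A.
tr A = -6, det A = -7.
So p(s) = s^2 + 6s - 7.
The constant term is -7.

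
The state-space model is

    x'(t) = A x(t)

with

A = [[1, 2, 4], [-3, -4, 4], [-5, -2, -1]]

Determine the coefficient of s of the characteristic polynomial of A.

Expand det(sI - A) for the 3×3 matrix.
p(s) = s^3 + 4s^2 + 33s + 90.
(Check: constant term = det(-A) = (-1)^3 det A = 90; coefficient of s^2 = -tr A = 4.)
The coefficient of s is 33.

33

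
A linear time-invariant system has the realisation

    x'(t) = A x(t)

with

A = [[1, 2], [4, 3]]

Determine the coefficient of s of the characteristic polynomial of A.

-4

For a 2×2 matrix, det(sI - A) = s^2 - (tr A)s + det A.
tr A = 4, det A = -5.
So p(s) = s^2 - 4s - 5.
The coefficient of s is -4.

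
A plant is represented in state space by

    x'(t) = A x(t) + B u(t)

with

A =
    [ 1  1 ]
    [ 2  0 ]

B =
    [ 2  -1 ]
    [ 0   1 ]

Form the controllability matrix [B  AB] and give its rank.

2

AB = [[2, 0], [4, -2]]
Controllability matrix C = [B  AB] = [[2, -1, 2, 0], [0, 1, 4, -2]]
Take the 2×2 submatrix of C formed by columns 1, 2: [[2, -1], [0, 1]]. Its determinant is 2·1 - (-1)·0 = 2 - 0 = 2 ≠ 0.
So rank(C) ≥ 2; since C has 2 rows, rank(C) = 2.
rank(C) = 2 = n, so the pair (A, B) is completely controllable.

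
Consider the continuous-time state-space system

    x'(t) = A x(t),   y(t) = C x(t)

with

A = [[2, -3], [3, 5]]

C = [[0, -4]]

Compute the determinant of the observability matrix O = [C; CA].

CA = [[-12, -20]]
Observability matrix O = [C; CA] = [[0, -4], [-12, -20]]
det(O) = 0·(-20) - (-4)·(-12) = 0 - 48 = -48
Since det(O) ≠ 0, rank(O) = 2 and the system is completely observable.

-48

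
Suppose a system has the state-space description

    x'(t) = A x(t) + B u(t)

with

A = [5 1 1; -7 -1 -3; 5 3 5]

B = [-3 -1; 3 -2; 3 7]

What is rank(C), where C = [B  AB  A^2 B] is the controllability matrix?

AB = [[-9, 0], [9, -12], [9, 24]]
A^2B = [[-27, 12], [27, -60], [27, 84]]
Controllability matrix C = [B  AB  A^2B] = [[-3, -1, -9, 0, -27, 12], [3, -2, 9, -12, 27, -60], [3, 7, 9, 24, 27, 84]]
The rows r1, r2, r3 of C are linearly dependent: 3·r1 + 2·r2 + r3 = 0 (check each entry), so rank(C) ≤ 2.
The 2×2 minor from rows 1, 2, columns 1, 2 is (-3)·(-2) - (-1)·3 = 6 - (-3) = 9 ≠ 0, so rank(C) = 2.
rank(C) = 2 < n = 3, so the pair (A, B) is not completely controllable.

2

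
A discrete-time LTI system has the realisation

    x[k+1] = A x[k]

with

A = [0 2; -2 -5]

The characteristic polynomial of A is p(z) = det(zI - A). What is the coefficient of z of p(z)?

5

For a 2×2 matrix, det(zI - A) = z^2 - (tr A)z + det A.
tr A = -5, det A = 4.
So p(z) = z^2 + 5z + 4.
The coefficient of z is 5.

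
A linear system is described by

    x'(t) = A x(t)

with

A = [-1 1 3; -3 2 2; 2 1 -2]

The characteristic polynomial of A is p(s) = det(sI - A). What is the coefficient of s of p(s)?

-9

Expand det(sI - A) for the 3×3 matrix.
p(s) = s^3 + s^2 - 9s + 17.
(Check: constant term = det(-A) = (-1)^3 det A = 17; coefficient of s^2 = -tr A = 1.)
The coefficient of s is -9.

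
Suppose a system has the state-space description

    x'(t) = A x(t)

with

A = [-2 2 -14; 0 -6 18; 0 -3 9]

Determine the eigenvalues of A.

det(sI - A) = s^3 - (tr A)s^2 + (M11 + M22 + M33)s - det A, where Mii is the 2×2 principal minor of A obtained by deleting row i and column i.
tr A = (-2) + (-6) + 9 = 1; M11 = (-6)·9 - 18·(-3) = -54 - (-54) = 0; M22 = (-2)·9 - (-14)·0 = -18 - 0 = -18; M33 = (-2)·(-6) - 2·0 = 12 - 0 = 12; sum of minors = -6.
det A = (-2)·((-6)·9 - 18·(-3)) - 2·(0·9 - 18·0) + (-14)·(0·(-3) - (-6)·0) = (-2)·0 - 2·0 + (-14)·0 = 0.
So p(s) = det(sI - A) = s^3 - s^2 - 6s.
The constant term is 0, so p(s) = s(s^2 - s - 6).
Factor s^2 - s - 6: two numbers with sum 1 and product -6 are 3 and -2, so s^2 - s - 6 = (s - 3)(s + 2).
Hence p(s) = s (s - 3) (s + 2), with roots -2, 0, 3.
At least one eigenvalue has non-negative real part, so the system is not asymptotically stable.

-2, 0, 3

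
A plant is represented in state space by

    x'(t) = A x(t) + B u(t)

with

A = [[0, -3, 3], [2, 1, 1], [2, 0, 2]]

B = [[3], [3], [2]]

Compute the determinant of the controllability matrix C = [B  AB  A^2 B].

24

AB = [[-3], [11], [10]]
A^2B = [[-3], [15], [14]]
Controllability matrix C = [B  AB  A^2B] = [[3, -3, -3], [3, 11, 15], [2, 10, 14]]
Expanding along the first row, det(C) = 3·(11·14 - 15·10) - (-3)·(3·14 - 15·2) + (-3)·(3·10 - 11·2) = 3·4 - (-3)·12 + (-3)·8 = 24
Since det(C) ≠ 0, rank(C) = 3 and the system is completely controllable.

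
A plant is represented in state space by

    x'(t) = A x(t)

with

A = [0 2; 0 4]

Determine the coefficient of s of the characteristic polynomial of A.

For a 2×2 matrix, det(sI - A) = s^2 - (tr A)s + det A.
tr A = 4, det A = 0.
So p(s) = s^2 - 4s.
The coefficient of s is -4.

-4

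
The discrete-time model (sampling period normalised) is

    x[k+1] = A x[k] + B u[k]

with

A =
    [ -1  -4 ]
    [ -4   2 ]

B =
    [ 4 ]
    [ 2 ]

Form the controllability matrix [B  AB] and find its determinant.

-24

AB = [[-12], [-12]]
Controllability matrix C = [B  AB] = [[4, -12], [2, -12]]
det(C) = 4·(-12) - (-12)·2 = -48 - (-24) = -24
Since det(C) ≠ 0, rank(C) = 2 and the system is completely controllable.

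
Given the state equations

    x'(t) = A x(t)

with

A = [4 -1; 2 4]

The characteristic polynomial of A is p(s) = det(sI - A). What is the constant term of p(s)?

For a 2×2 matrix, det(sI - A) = s^2 - (tr A)s + det A.
tr A = 8, det A = 18.
So p(s) = s^2 - 8s + 18.
The constant term is 18.

18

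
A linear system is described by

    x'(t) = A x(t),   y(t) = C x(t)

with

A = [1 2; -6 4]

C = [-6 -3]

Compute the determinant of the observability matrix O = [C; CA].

180

CA = [[12, -24]]
Observability matrix O = [C; CA] = [[-6, -3], [12, -24]]
det(O) = (-6)·(-24) - (-3)·12 = 144 - (-36) = 180
Since det(O) ≠ 0, rank(O) = 2 and the system is completely observable.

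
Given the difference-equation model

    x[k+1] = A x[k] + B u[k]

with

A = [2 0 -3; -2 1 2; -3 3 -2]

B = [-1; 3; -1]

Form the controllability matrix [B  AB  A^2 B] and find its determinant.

AB = [[1], [3], [14]]
A^2B = [[-40], [29], [-22]]
Controllability matrix C = [B  AB  A^2B] = [[-1, 1, -40], [3, 3, 29], [-1, 14, -22]]
Expanding along the first row, det(C) = (-1)·(3·(-22) - 29·14) - 1·(3·(-22) - 29·(-1)) + (-40)·(3·14 - 3·(-1)) = (-1)·(-472) - 1·(-37) + (-40)·45 = -1291
Since det(C) ≠ 0, rank(C) = 3 and the system is completely controllable.

-1291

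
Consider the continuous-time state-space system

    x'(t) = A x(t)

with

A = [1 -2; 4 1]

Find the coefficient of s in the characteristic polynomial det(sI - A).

For a 2×2 matrix, det(sI - A) = s^2 - (tr A)s + det A.
tr A = 2, det A = 9.
So p(s) = s^2 - 2s + 9.
The coefficient of s is -2.

-2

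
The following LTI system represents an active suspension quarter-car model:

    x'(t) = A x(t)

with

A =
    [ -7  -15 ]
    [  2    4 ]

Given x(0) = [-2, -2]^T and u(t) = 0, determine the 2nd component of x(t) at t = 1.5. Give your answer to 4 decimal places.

det(sI - A) = s^2 - (tr A)s + det A, with tr A = (-7) + 4 = -3 and det A = (-7)·4 - (-15)·2 = -28 - (-30) = 2.
So p(s) = det(sI - A) = s^2 + 3s + 2.
Factor s^2 + 3s + 2: two numbers with sum -3 and product 2 are -1 and -2, so s^2 + 3s + 2 = (s + 1)(s + 2).
Hence p(s) = (s + 1) (s + 2), with roots -2, -1.
The eigenvalues -2, -1 are distinct and real, so A is diagonalisable and x(t) = e^{At} x(0) = V diag(e^{λ_i t}) V^{-1} x(0), where the columns of V are the eigenvectors.
λ = -2: A - (-2)I = [[-5, -15], [2, 6]]. Row 1 gives (-5)·v1 + (-15)·v2 = 0, so take v_1 = [-3, 1]^T.
λ = -1: A - (-1)I = [[-6, -15], [2, 5]]. Row 1 gives (-6)·v1 + (-15)·v2 = 0, so take v_2 = [5, -2]^T.
V = [v_1 v_2] = [[-3, 5], [1, -2]] has det V = 1, so V^{-1} = adj(V)/det V = [[-2, -5], [-1, -3]].
Modal coordinates z(0) = V^{-1} x(0): (-2)·(-2) + (-5)·(-2) = 14; (-1)·(-2) + (-3)·(-2) = 8; so z(0) = [14, 8]^T.
x_2(t) = Σ_i (v_i)_2 · z_i(0) · e^{λ_i t} (row 2 of V times the modal terms).
x_2(1.5) = 1·14·e^{-2·1.5} + (-2)·8·e^{-1·1.5} = 14·0.049787 + (-16)·0.223130 = -2.8731.

-2.8731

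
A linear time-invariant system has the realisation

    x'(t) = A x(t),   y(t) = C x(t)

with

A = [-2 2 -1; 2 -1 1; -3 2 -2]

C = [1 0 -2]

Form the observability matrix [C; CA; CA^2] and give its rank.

CA = [[4, -2, 3]]
CA^2 = [[-21, 16, -12]]
Observability matrix O = [C; CA; CA^2] = [[1, 0, -2], [4, -2, 3], [-21, 16, -12]]
det(O) = 1·((-2)·(-12) - 3·16) - 0·(4·(-12) - 3·(-21)) + (-2)·(4·16 - (-2)·(-21)) = 1·(-24) - 0·15 + (-2)·22 = -68 ≠ 0, so rank(O) = 3.
rank(O) = 3 = n, so the pair (A, C) is completely observable.

3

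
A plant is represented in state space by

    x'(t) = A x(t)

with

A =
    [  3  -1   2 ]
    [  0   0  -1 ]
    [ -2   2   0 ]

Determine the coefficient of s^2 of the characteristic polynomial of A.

-3

Expand det(sI - A) for the 3×3 matrix.
p(s) = s^3 - 3s^2 + 6s - 4.
(Check: constant term = det(-A) = (-1)^3 det A = -4; coefficient of s^2 = -tr A = -3.)
The coefficient of s^2 is -3.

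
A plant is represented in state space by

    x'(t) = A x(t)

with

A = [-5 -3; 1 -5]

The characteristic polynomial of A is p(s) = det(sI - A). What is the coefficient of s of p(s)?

For a 2×2 matrix, det(sI - A) = s^2 - (tr A)s + det A.
tr A = -10, det A = 28.
So p(s) = s^2 + 10s + 28.
The coefficient of s is 10.

10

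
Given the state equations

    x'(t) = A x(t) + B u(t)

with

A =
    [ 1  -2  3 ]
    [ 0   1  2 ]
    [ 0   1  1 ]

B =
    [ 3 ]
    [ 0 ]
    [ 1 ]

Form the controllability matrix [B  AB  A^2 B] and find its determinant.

20

AB = [[6], [2], [1]]
A^2B = [[5], [4], [3]]
Controllability matrix C = [B  AB  A^2B] = [[3, 6, 5], [0, 2, 4], [1, 1, 3]]
Expanding along the first row, det(C) = 3·(2·3 - 4·1) - 6·(0·3 - 4·1) + 5·(0·1 - 2·1) = 3·2 - 6·(-4) + 5·(-2) = 20
Since det(C) ≠ 0, rank(C) = 3 and the system is completely controllable.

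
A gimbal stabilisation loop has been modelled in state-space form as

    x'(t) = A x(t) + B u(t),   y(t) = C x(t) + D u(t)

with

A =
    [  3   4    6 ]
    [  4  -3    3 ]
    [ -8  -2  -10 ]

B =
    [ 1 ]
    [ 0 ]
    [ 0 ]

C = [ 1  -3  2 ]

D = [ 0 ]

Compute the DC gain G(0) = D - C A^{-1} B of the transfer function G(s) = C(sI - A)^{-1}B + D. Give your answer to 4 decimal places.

G(0) = C(-A)^{-1}B + D = -C A^{-1} B + D.
det A = -20, so A^{-1} = (1/-20)·adj(A) = [[-9/5, -7/5, -3/2], [-4/5, -9/10, -3/4], [8/5, 13/10, 5/4]]
A^{-1} B = [-9/5, -4/5, 8/5]^T
C A^{-1} B = 19/5
G(0) = D - C A^{-1} B = 0 - (19/5) = -19/5 ≈ -3.8000

-3.8000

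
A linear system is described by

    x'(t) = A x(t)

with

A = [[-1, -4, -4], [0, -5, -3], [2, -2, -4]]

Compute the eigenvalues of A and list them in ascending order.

det(sI - A) = s^3 - (tr A)s^2 + (M11 + M22 + M33)s - det A, where Mii is the 2×2 principal minor of A obtained by deleting row i and column i.
tr A = (-1) + (-5) + (-4) = -10; M11 = (-5)·(-4) - (-3)·(-2) = 20 - 6 = 14; M22 = (-1)·(-4) - (-4)·2 = 4 - (-8) = 12; M33 = (-1)·(-5) - (-4)·0 = 5 - 0 = 5; sum of minors = 31.
det A = (-1)·((-5)·(-4) - (-3)·(-2)) - (-4)·(0·(-4) - (-3)·2) + (-4)·(0·(-2) - (-5)·2) = (-1)·14 - (-4)·6 + (-4)·10 = -30.
So p(s) = det(sI - A) = s^3 + 10s^2 + 31s + 30.
Rational-root test: any integer root divides 30. Testing small divisors, s = -2 works: p(-2) = -8 + 40 + (-62) + 30 = 0, so (s + 2) is a factor.
Dividing, p(s) = (s + 2)(s^2 + 8s + 15).
Factor s^2 + 8s + 15: two numbers with sum -8 and product 15 are -3 and -5, so s^2 + 8s + 15 = (s + 3)(s + 5).
Hence p(s) = (s + 2) (s + 3) (s + 5), with roots -5, -3, -2.
All eigenvalues have negative real part, so the system is asymptotically stable.

-5, -3, -2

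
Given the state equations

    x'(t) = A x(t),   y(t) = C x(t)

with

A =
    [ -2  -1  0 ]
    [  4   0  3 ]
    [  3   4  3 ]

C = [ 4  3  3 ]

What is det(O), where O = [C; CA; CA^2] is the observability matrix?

CA = [[13, 8, 18]]
CA^2 = [[60, 59, 78]]
Observability matrix O = [C; CA; CA^2] = [[4, 3, 3], [13, 8, 18], [60, 59, 78]]
Expanding along the first row, det(O) = 4·(8·78 - 18·59) - 3·(13·78 - 18·60) + 3·(13·59 - 8·60) = 4·(-438) - 3·(-66) + 3·287 = -693
Since det(O) ≠ 0, rank(O) = 3 and the system is completely observable.

-693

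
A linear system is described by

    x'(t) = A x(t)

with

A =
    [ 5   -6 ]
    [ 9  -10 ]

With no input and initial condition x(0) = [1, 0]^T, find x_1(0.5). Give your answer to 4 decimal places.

det(sI - A) = s^2 - (tr A)s + det A, with tr A = 5 + (-10) = -5 and det A = 5·(-10) - (-6)·9 = -50 - (-54) = 4.
So p(s) = det(sI - A) = s^2 + 5s + 4.
Factor s^2 + 5s + 4: two numbers with sum -5 and product 4 are -1 and -4, so s^2 + 5s + 4 = (s + 1)(s + 4).
Hence p(s) = (s + 1) (s + 4), with roots -4, -1.
The eigenvalues -4, -1 are distinct and real, so A is diagonalisable and x(t) = e^{At} x(0) = V diag(e^{λ_i t}) V^{-1} x(0), where the columns of V are the eigenvectors.
λ = -4: A - (-4)I = [[9, -6], [9, -6]]. Row 1 gives 9·v1 + (-6)·v2 = 0, so take v_1 = [2, 3]^T.
λ = -1: A - (-1)I = [[6, -6], [9, -9]]. Row 1 gives 6·v1 + (-6)·v2 = 0, so take v_2 = [1, 1]^T.
V = [v_1 v_2] = [[2, 1], [3, 1]] has det V = -1, so V^{-1} = adj(V)/det V = [[-1, 1], [3, -2]].
Modal coordinates z(0) = V^{-1} x(0): (-1)·1 + 1·0 = -1; 3·1 + (-2)·0 = 3; so z(0) = [-1, 3]^T.
x_1(t) = Σ_i (v_i)_1 · z_i(0) · e^{λ_i t} (row 1 of V times the modal terms).
x_1(0.5) = 2·(-1)·e^{-4·0.5} + 1·3·e^{-1·0.5} = (-2)·0.135335 + 3·0.606531 = 1.5489.

1.5489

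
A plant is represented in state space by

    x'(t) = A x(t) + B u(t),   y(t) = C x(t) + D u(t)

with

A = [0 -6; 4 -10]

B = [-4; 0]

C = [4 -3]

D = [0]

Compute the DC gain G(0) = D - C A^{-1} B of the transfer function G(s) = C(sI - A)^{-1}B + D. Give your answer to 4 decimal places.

-4.6667

G(0) = C(-A)^{-1}B + D = -C A^{-1} B + D.
det A = 24, so A^{-1} = (1/24)·adj(A) = [[-5/12, 1/4], [-1/6, 0]]
A^{-1} B = [5/3, 2/3]^T
C A^{-1} B = 14/3
G(0) = D - C A^{-1} B = 0 - (14/3) = -14/3 ≈ -4.6667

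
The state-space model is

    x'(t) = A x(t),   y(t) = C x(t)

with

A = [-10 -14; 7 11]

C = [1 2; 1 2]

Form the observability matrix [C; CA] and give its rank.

1

CA = [[4, 8], [4, 8]]
Observability matrix O = [C; CA] = [[1, 2], [1, 2], [4, 8], [4, 8]]
Every row of O is a scalar multiple of row 1 = [1, 2] (multipliers 1, 1, 4, 4), so the rows span a one-dimensional space.
O ≠ 0, hence rank(O) = 1.
rank(O) = 1 < n = 2, so the pair (A, C) is not completely observable.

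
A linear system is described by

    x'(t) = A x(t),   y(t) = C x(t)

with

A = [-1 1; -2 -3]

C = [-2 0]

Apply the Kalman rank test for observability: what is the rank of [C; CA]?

2

CA = [[2, -2]]
Observability matrix O = [C; CA] = [[-2, 0], [2, -2]]
det(O) = (-2)·(-2) - 0·2 = 4 - 0 = 4 ≠ 0, so rank(O) = 2.
rank(O) = 2 = n, so the pair (A, C) is completely observable.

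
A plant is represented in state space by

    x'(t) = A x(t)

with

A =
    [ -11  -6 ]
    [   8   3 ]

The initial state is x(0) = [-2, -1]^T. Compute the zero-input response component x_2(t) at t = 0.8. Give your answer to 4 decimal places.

-0.8871

det(sI - A) = s^2 - (tr A)s + det A, with tr A = (-11) + 3 = -8 and det A = (-11)·3 - (-6)·8 = -33 - (-48) = 15.
So p(s) = det(sI - A) = s^2 + 8s + 15.
Factor s^2 + 8s + 15: two numbers with sum -8 and product 15 are -3 and -5, so s^2 + 8s + 15 = (s + 3)(s + 5).
Hence p(s) = (s + 3) (s + 5), with roots -5, -3.
The eigenvalues -5, -3 are distinct and real, so A is diagonalisable and x(t) = e^{At} x(0) = V diag(e^{λ_i t}) V^{-1} x(0), where the columns of V are the eigenvectors.
λ = -5: A - (-5)I = [[-6, -6], [8, 8]]. Row 1 gives (-6)·v1 + (-6)·v2 = 0, so take v_1 = [1, -1]^T.
λ = -3: A - (-3)I = [[-8, -6], [8, 6]]. Row 1 gives (-8)·v1 + (-6)·v2 = 0, so take v_2 = [3, -4]^T.
V = [v_1 v_2] = [[1, 3], [-1, -4]] has det V = -1, so V^{-1} = adj(V)/det V = [[4, 3], [-1, -1]].
Modal coordinates z(0) = V^{-1} x(0): 4·(-2) + 3·(-1) = -11; (-1)·(-2) + (-1)·(-1) = 3; so z(0) = [-11, 3]^T.
x_2(t) = Σ_i (v_i)_2 · z_i(0) · e^{λ_i t} (row 2 of V times the modal terms).
x_2(0.8) = (-1)·(-11)·e^{-5·0.8} + (-4)·3·e^{-3·0.8} = 11·0.018316 + (-12)·0.090718 = -0.8871.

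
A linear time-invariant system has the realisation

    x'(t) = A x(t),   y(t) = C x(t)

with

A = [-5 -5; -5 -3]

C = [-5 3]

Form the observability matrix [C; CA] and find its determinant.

CA = [[10, 16]]
Observability matrix O = [C; CA] = [[-5, 3], [10, 16]]
det(O) = (-5)·16 - 3·10 = -80 - 30 = -110
Since det(O) ≠ 0, rank(O) = 2 and the system is completely observable.

-110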